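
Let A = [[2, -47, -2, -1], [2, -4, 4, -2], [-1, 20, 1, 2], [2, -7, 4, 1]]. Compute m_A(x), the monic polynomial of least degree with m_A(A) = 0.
The characteristic polynomial factors as (x - 3)^2(x + 2)(x + 4). The minimal polynomial is ∏(x - λ)^{k_λ} where k_λ is the size of the largest Jordan block at λ.

For λ = -4: rank(A + 4I) = 3, and the largest Jordan block has size 1 (the smallest k with rank((A + 4I)^k) = rank((A + 4I)^(k+1))).
For λ = -2: rank(A + 2I) = 3, and the largest Jordan block has size 1 (the smallest k with rank((A + 2I)^k) = rank((A + 2I)^(k+1))).
For λ = 3: rank(A - 3I) = 3, and the largest Jordan block has size 2 (the smallest k with rank((A - 3I)^k) = rank((A - 3I)^(k+1))).

So m_A(x) = (x - 3)^2(x + 2)(x + 4).

m_A(x) = (x - 3)^2(x + 2)(x + 4)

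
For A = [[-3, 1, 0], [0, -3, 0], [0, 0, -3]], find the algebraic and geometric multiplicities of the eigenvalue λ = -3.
The characteristic polynomial is (x + 3)^3, so the factor x + 3 appears with exponent 3: the algebraic multiplicity is 3.

rank(A + 3I) = 1, so the eigenspace has dimension 3 - 1 = 2: the geometric multiplicity is 2.

Since 2 < 3, A is not diagonalizable.

algebraic multiplicity 3, geometric multiplicity 2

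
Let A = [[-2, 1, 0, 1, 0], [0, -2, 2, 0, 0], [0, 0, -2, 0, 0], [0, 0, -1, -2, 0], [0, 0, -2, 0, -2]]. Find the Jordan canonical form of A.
J = [[-2, 1, 0, 0, 0], [0, -2, 1, 0, 0], [0, 0, -2, 0, 0], [0, 0, 0, -2, 0], [0, 0, 0, 0, -2]]

The characteristic polynomial is det(xI - A) = (x + 2)^5, so the eigenvalues are -2 (algebraic multiplicity 5).

For λ = -2: rank(A + 2I) = 2, rank((A + 2I)^2) = 1, rank((A + 2I)^3) = 0. The eigenspace has dimension 5 - 2 = 3, so there are 3 Jordan blocks; the rank sequence gives block sizes [3, 1, 1].

Assembling the blocks gives the Jordan form J above.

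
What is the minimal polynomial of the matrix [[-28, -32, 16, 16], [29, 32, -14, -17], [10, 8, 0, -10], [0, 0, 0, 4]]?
m_A(x) = (x - 4)^2(x + 4)

The characteristic polynomial factors as (x - 4)^3(x + 4). The minimal polynomial is ∏(x - λ)^{k_λ} where k_λ is the size of the largest Jordan block at λ.

For λ = -4: rank(A + 4I) = 3, and the largest Jordan block has size 1 (the smallest k with rank((A + 4I)^k) = rank((A + 4I)^(k+1))).
For λ = 4: rank(A - 4I) = 2, and the largest Jordan block has size 2 (the smallest k with rank((A - 4I)^k) = rank((A - 4I)^(k+1))).

So m_A(x) = (x - 4)^2(x + 4).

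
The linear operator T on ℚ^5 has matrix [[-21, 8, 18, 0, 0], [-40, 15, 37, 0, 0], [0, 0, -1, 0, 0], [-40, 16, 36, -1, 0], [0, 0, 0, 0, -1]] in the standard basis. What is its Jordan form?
J = [[-5, 0, 0, 0, 0], [0, -1, 1, 0, 0], [0, 0, -1, 0, 0], [0, 0, 0, -1, 0], [0, 0, 0, 0, -1]]

The characteristic polynomial is det(xI - A) = (x + 1)^4(x + 5), so the eigenvalues are -5 (algebraic multiplicity 1), -1 (algebraic multiplicity 4).

For λ = -5: algebraic multiplicity 1 gives one 1×1 block.

For λ = -1: rank(A + I) = 2, rank((A + I)^2) = 1. The eigenspace has dimension 5 - 2 = 3, so there are 3 Jordan blocks; the rank sequence gives block sizes [2, 1, 1].

Assembling the blocks gives the Jordan form J above.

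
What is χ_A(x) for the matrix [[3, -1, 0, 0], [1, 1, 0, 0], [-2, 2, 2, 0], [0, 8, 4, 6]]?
χ_A(x) = (x - 6)(x - 2)^3

xI - A = [[x - 3, 1, 0, 0], [-1, x - 1, 0, 0], [2, -2, x - 2, 0], [0, -8, -4, x - 6]].

Expanding det(xI - A) along the first row:
det(xI - A) = + (x - 3)·det([[x - 1, 0, 0], [-2, x - 2, 0], [-8, -4, x - 6]]) - (1)·det([[-1, 0, 0], [2, x - 2, 0], [0, -4, x - 6]]) + (0)·det([[-1, x - 1, 0], [2, -2, 0], [0, -8, x - 6]]) - (0)·det([[-1, x - 1, 0], [2, -2, x - 2], [0, -8, -4]]).

Evaluating gives χ_A(x) = x^4 - 12x^3 + 48x^2 - 80x + 48 = (x - 6)(x - 2)^3.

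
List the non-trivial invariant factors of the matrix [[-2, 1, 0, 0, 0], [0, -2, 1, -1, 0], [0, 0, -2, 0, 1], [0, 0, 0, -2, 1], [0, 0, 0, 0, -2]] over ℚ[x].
The Jordan structure of A has elementary divisors (x + 2)^3, (x + 2)^2. Arranging the block sizes at each eigenvalue in decreasing order and taking row products gives the invariant factors.

Invariant factors (smallest first, each dividing the next): (x + 2)^2, (x + 2)^3.

Check: the last factor (x + 2)^3 is the minimal polynomial, and the product (x + 2)^5 is the characteristic polynomial.

(x + 2)^2, (x + 2)^3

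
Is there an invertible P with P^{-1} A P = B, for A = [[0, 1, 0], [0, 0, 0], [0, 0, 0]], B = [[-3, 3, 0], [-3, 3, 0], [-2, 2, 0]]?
Two matrices over a field are similar if and only if they have the same invariant factors.

Both A and B have characteristic polynomial x^3 and minimal polynomial x^2. Computing further, both have invariant factors x, x^2. Hence A and B are similar.

Yes.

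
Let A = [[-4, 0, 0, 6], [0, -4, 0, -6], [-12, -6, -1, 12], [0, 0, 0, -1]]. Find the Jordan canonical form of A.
The characteristic polynomial is det(xI - A) = (x + 1)^2(x + 4)^2, so the eigenvalues are -4 (algebraic multiplicity 2), -1 (algebraic multiplicity 2).

For λ = -4: rank(A + 4I) = 2. The eigenspace has dimension 4 - 2 = 2, so there are 2 Jordan blocks; the rank sequence gives block sizes [1, 1].

For λ = -1: rank(A + I) = 2. The eigenspace has dimension 4 - 2 = 2, so there are 2 Jordan blocks; the rank sequence gives block sizes [1, 1].

Assembling the blocks gives the Jordan form J above.

J = [[-4, 0, 0, 0], [0, -4, 0, 0], [0, 0, -1, 0], [0, 0, 0, -1]]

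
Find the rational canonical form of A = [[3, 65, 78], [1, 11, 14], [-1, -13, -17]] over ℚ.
R = [[0, 0, 24], [1, 0, 10], [0, 1, -3]]

The invariant factors of A (the non-unit diagonal entries of the Smith normal form of xI - A over ℚ[x]) are (x - 3)(x + 2)(x + 4), each dividing the next. The characteristic polynomial is their product, (x - 3)(x + 2)(x + 4).

The rational canonical form is the block-diagonal matrix of companion matrices C(f_i):
R = [[0, 0, 24], [1, 0, 10], [0, 1, -3]].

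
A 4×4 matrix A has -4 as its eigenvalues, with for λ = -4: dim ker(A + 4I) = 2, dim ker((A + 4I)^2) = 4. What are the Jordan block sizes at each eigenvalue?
λ = -4: successive nullity increments [2, 2] count blocks of size ≥ k; block sizes are [2, 2].

Jordan blocks: (-4, 2), (-4, 2)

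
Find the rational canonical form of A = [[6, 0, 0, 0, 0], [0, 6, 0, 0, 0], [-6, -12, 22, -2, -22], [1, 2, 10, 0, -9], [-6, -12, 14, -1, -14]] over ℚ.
The invariant factors of A (the non-unit diagonal entries of the Smith normal form of xI - A over ℚ[x]) are x - 6, x - 6, (x - 6)(x^2 - 2x - 1), each dividing the next. The characteristic polynomial is their product, (x - 6)^3(x^2 - 2x - 1).

The rational canonical form is the block-diagonal matrix of companion matrices C(f_i):
R = [[6, 0, 0, 0, 0], [0, 6, 0, 0, 0], [0, 0, 0, 0, -6], [0, 0, 1, 0, -11], [0, 0, 0, 1, 8]].

Note the characteristic polynomial does not split into linear factors over ℚ, so A has no Jordan form over ℚ; the rational canonical form exists over any field.

R = [[6, 0, 0, 0, 0], [0, 6, 0, 0, 0], [0, 0, 0, 0, -6], [0, 0, 1, 0, -11], [0, 0, 0, 1, 8]]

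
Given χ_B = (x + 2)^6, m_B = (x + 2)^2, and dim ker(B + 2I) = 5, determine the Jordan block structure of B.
λ = -2: algebraic multiplicity 6 (exponent in χ_B), largest block size 2 (exponent in m_B), 5 blocks (geometric multiplicity). These force block sizes [2, 1, 1, 1, 1].

Jordan blocks: (-2, 2), (-2, 1), (-2, 1), (-2, 1), (-2, 1)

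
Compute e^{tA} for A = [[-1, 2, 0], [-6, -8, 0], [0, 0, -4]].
A has Jordan form J = [[-5, 0, 0], [0, -4, 0], [0, 0, -4]] with A = PJP^{-1}, so e^{tA} = P e^{tJ} P^{-1}.

For a Jordan block J_k(λ), e^{tJ_k(λ)} = e^{λt} · (I + tN + t^2 N^2/2! + ... + t^{k-1} N^{k-1}/(k-1)!) where N is the nilpotent superdiagonal part.

Assembling the blocks and conjugating back gives the entries of e^{tA} as shown above.

e^{tA} = [[(4*e^{t} - 3)*e^{-5*t}, (2*e^{t} - 2)*e^{-5*t}, 0], [6*(1 - e^{t})*e^{-5*t}, (4 - 3*e^{t})*e^{-5*t}, 0], [0, 0, e^{-4*t}]]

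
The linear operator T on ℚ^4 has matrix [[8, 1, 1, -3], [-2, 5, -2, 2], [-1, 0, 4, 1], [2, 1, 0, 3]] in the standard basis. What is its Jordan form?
J = [[5, 1, 0, 0], [0, 5, 0, 0], [0, 0, 5, 1], [0, 0, 0, 5]]

The characteristic polynomial is det(xI - A) = (x - 5)^4, so the eigenvalues are 5 (algebraic multiplicity 4).

For λ = 5: rank(A - 5I) = 2, rank((A - 5I)^2) = 0. The eigenspace has dimension 4 - 2 = 2, so there are 2 Jordan blocks; the rank sequence gives block sizes [2, 2].

Assembling the blocks gives the Jordan form J above.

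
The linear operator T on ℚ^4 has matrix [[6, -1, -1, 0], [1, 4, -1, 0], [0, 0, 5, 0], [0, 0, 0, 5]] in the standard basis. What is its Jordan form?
J = [[5, 1, 0, 0], [0, 5, 0, 0], [0, 0, 5, 0], [0, 0, 0, 5]]

The characteristic polynomial is det(xI - A) = (x - 5)^4, so the eigenvalues are 5 (algebraic multiplicity 4).

For λ = 5: rank(A - 5I) = 1, rank((A - 5I)^2) = 0. The eigenspace has dimension 4 - 1 = 3, so there are 3 Jordan blocks; the rank sequence gives block sizes [2, 1, 1].

Assembling the blocks gives the Jordan form J above.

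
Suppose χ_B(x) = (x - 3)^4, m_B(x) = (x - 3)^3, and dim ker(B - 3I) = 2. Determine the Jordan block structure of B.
Jordan blocks: (3, 3), (3, 1)

λ = 3: algebraic multiplicity 4 (exponent in χ_B), largest block size 3 (exponent in m_B), 2 blocks (geometric multiplicity). These force block sizes [3, 1].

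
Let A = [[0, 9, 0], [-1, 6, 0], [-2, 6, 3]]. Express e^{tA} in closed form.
e^{tA} = [[(1 - 3*t)*e^{3*t}, 9*t*e^{3*t}, 0], [-t*e^{3*t}, (3*t + 1)*e^{3*t}, 0], [-2*t*e^{3*t}, 6*t*e^{3*t}, e^{3*t}]]

A has Jordan form J = [[3, 1, 0], [0, 3, 0], [0, 0, 3]] with A = PJP^{-1}, so e^{tA} = P e^{tJ} P^{-1}.

For a Jordan block J_k(λ), e^{tJ_k(λ)} = e^{λt} · (I + tN + t^2 N^2/2! + ... + t^{k-1} N^{k-1}/(k-1)!) where N is the nilpotent superdiagonal part.

Assembling the blocks and conjugating back gives the entries of e^{tA} as shown above.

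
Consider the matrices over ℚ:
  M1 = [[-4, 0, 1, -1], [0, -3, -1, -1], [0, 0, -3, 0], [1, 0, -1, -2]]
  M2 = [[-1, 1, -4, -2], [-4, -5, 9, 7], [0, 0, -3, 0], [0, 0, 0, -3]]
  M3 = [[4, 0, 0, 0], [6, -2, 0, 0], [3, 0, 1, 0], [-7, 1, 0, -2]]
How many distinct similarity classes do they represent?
2 classes: {M1, M2}, {M3}

Characteristic polynomials: χ_{M1} = (x + 3)^4, χ_{M2} = (x + 3)^4, χ_{M3} = (x - 4)(x - 1)(x + 2)^2.

{M1, M2}: invariant factors x + 3, (x + 3)^3.

{M3}: invariant factors (x - 4)(x - 1)(x + 2)^2.

Matrices are similar if and only if their invariant-factor lists agree; the partition into similarity classes is {M1, M2}, {M3}.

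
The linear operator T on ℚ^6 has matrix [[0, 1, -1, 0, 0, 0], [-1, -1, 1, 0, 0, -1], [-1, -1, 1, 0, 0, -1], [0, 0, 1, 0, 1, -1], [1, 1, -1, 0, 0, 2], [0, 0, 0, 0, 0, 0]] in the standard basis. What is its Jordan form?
The characteristic polynomial is det(xI - A) = x^6, so the eigenvalues are 0 (algebraic multiplicity 6).

For λ = 0: rank(A) = 4, rank(A^2) = 2, rank(A^3) = 0. The eigenspace has dimension 6 - 4 = 2, so there are 2 Jordan blocks; the rank sequence gives block sizes [3, 3].

Assembling the blocks gives the Jordan form J above.

J = [[0, 1, 0, 0, 0, 0], [0, 0, 1, 0, 0, 0], [0, 0, 0, 0, 0, 0], [0, 0, 0, 0, 1, 0], [0, 0, 0, 0, 0, 1], [0, 0, 0, 0, 0, 0]]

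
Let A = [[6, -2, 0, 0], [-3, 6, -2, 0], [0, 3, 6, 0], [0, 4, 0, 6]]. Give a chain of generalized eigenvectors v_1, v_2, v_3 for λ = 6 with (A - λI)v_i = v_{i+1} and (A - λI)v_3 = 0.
v_1 = [[-1, 0, 1, 2]]^T, v_2 = [[0, 1, 0, 0]]^T, v_3 = [[-2, 0, 3, 4]]^T

We seek v_1 ∈ ker((A - 6I)^3) \ ker((A - 6I)^2), then set v_{i+1} = (A - 6I) v_i.

One such chain is v_1 = [[-1, 0, 1, 2]]^T, v_2 = [[0, 1, 0, 0]]^T, v_3 = [[-2, 0, 3, 4]]^T. Check: (A - 6I) v_3 = [[0, 0, 0, 0]]^T = 0.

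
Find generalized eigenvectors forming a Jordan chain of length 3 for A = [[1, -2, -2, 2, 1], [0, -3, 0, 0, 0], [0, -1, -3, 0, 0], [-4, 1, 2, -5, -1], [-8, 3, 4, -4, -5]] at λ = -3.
v_1 = [[0, -1, 1, 0, 0]]^T, v_2 = [[0, 0, 1, 1, 1]]^T, v_3 = [[1, 0, 0, -1, -2]]^T

We seek v_1 ∈ ker((A + 3I)^3) \ ker((A + 3I)^2), then set v_{i+1} = (A + 3I) v_i.

One such chain is v_1 = [[0, -1, 1, 0, 0]]^T, v_2 = [[0, 0, 1, 1, 1]]^T, v_3 = [[1, 0, 0, -1, -2]]^T. Check: (A + 3I) v_3 = [[0, 0, 0, 0, 0]]^T = 0.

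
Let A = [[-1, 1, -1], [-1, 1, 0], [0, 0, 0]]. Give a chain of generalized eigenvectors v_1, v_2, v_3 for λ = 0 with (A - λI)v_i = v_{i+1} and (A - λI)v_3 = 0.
v_1 = [[0, 2, 1]]^T, v_2 = [[1, 2, 0]]^T, v_3 = [[1, 1, 0]]^T

We seek v_1 ∈ ker(A^3) \ ker(A^2), then set v_{i+1} = A v_i.

One such chain is v_1 = [[0, 2, 1]]^T, v_2 = [[1, 2, 0]]^T, v_3 = [[1, 1, 0]]^T. Check: A v_3 = [[0, 0, 0]]^T = 0.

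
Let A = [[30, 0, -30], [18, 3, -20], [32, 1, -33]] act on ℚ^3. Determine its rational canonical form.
The invariant factors of A (the non-unit diagonal entries of the Smith normal form of xI - A over ℚ[x]) are (x - 3)(x - 2)(x + 5), each dividing the next. The characteristic polynomial is their product, (x - 3)(x - 2)(x + 5).

The rational canonical form is the block-diagonal matrix of companion matrices C(f_i):
R = [[0, 0, -30], [1, 0, 19], [0, 1, 0]].

R = [[0, 0, -30], [1, 0, 19], [0, 1, 0]]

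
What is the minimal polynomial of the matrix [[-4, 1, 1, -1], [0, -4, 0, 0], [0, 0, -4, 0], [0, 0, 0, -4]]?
The characteristic polynomial factors as (x + 4)^4. The minimal polynomial is ∏(x - λ)^{k_λ} where k_λ is the size of the largest Jordan block at λ.

For λ = -4: rank(A + 4I) = 1, and the largest Jordan block has size 2 (the smallest k with rank((A + 4I)^k) = rank((A + 4I)^(k+1))).

So m_A(x) = (x + 4)^2.

m_A(x) = (x + 4)^2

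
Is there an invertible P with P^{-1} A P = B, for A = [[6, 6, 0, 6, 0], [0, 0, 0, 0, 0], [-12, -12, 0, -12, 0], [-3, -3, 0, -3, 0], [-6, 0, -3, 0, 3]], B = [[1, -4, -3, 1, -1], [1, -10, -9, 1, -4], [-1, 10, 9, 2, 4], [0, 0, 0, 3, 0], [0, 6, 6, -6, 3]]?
No.

Both have characteristic polynomial x^3(x - 3)^2, but the minimal polynomial of A is x(x - 3) while the minimal polynomial of B is x^2(x - 3). The minimal polynomial is a similarity invariant, so A and B are not similar.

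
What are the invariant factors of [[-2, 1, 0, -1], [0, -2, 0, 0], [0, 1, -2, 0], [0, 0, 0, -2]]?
The Jordan structure of A has elementary divisors (x + 2)^2, (x + 2)^2. Arranging the block sizes at each eigenvalue in decreasing order and taking row products gives the invariant factors.

Invariant factors (smallest first, each dividing the next): (x + 2)^2, (x + 2)^2.

Check: the last factor (x + 2)^2 is the minimal polynomial, and the product (x + 2)^4 is the characteristic polynomial.

(x + 2)^2, (x + 2)^2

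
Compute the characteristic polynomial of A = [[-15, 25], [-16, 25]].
χ_A(x) = (x - 5)^2

xI - A = [[x + 15, -25], [16, x - 25]].

Expanding det(xI - A) along the first row:
det(xI - A) = + (x + 15)·det([[x - 25]]) - (-25)·det([[16]]).

Evaluating gives χ_A(x) = x^2 - 10x + 25 = (x - 5)^2.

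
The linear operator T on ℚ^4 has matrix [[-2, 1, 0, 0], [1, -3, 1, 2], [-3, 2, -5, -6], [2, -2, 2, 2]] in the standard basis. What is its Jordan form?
J = [[-2, 1, 0, 0], [0, -2, 1, 0], [0, 0, -2, 0], [0, 0, 0, -2]]

The characteristic polynomial is det(xI - A) = (x + 2)^4, so the eigenvalues are -2 (algebraic multiplicity 4).

For λ = -2: rank(A + 2I) = 2, rank((A + 2I)^2) = 1, rank((A + 2I)^3) = 0. The eigenspace has dimension 4 - 2 = 2, so there are 2 Jordan blocks; the rank sequence gives block sizes [3, 1].

Assembling the blocks gives the Jordan form J above.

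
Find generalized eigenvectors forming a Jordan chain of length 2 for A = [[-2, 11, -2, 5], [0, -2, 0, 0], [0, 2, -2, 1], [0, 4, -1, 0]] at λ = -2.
We seek v_1 ∈ ker((A + 2I)^2) \ ker(A + 2I), then set v_{i+1} = (A + 2I) v_i.

One such chain is v_1 = [[-4, 1, 0, -2]]^T, v_2 = [[1, 0, 0, 0]]^T. Check: (A + 2I) v_2 = [[0, 0, 0, 0]]^T = 0.

v_1 = [[-4, 1, 0, -2]]^T, v_2 = [[1, 0, 0, 0]]^T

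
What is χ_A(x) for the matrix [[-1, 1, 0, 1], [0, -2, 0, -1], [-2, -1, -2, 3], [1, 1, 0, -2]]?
xI - A = [[x + 1, -1, 0, -1], [0, x + 2, 0, 1], [2, 1, x + 2, -3], [-1, -1, 0, x + 2]].

Expanding det(xI - A) along the first row:
det(xI - A) = + (x + 1)·det([[x + 2, 0, 1], [1, x + 2, -3], [-1, 0, x + 2]]) - (-1)·det([[0, 0, 1], [2, x + 2, -3], [-1, 0, x + 2]]) + (0)·det([[0, x + 2, 1], [2, 1, -3], [-1, -1, x + 2]]) - (-1)·det([[0, x + 2, 0], [2, 1, x + 2], [-1, -1, 0]]).

Evaluating gives χ_A(x) = x^4 + 7x^3 + 18x^2 + 20x + 8 = (x + 1)(x + 2)^3.

χ_A(x) = (x + 1)(x + 2)^3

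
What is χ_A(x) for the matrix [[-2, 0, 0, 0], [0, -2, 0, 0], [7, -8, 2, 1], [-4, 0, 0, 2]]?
χ_A(x) = (x - 2)^2(x + 2)^2

xI - A = [[x + 2, 0, 0, 0], [0, x + 2, 0, 0], [-7, 8, x - 2, -1], [4, 0, 0, x - 2]].

Expanding det(xI - A) along the first row:
det(xI - A) = + (x + 2)·det([[x + 2, 0, 0], [8, x - 2, -1], [0, 0, x - 2]]) - (0)·det([[0, 0, 0], [-7, x - 2, -1], [4, 0, x - 2]]) + (0)·det([[0, x + 2, 0], [-7, 8, -1], [4, 0, x - 2]]) - (0)·det([[0, x + 2, 0], [-7, 8, x - 2], [4, 0, 0]]).

Evaluating gives χ_A(x) = x^4 - 8x^2 + 16 = (x - 2)^2(x + 2)^2.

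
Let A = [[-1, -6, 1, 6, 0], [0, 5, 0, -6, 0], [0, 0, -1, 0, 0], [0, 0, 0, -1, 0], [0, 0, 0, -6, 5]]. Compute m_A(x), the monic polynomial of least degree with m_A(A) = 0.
The characteristic polynomial factors as (x - 5)^2(x + 1)^3. The minimal polynomial is ∏(x - λ)^{k_λ} where k_λ is the size of the largest Jordan block at λ.

For λ = -1: rank(A + I) = 3, and the largest Jordan block has size 2 (the smallest k with rank((A + I)^k) = rank((A + I)^(k+1))).
For λ = 5: rank(A - 5I) = 3, and the largest Jordan block has size 1 (the smallest k with rank((A - 5I)^k) = rank((A - 5I)^(k+1))).

So m_A(x) = (x - 5)(x + 1)^2.

m_A(x) = (x - 5)(x + 1)^2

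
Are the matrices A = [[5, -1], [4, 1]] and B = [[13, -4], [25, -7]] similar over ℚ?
Yes.

Two matrices over a field are similar if and only if they have the same invariant factors.

Both A and B have characteristic polynomial (x - 3)^2 and minimal polynomial (x - 3)^2. Computing further, both have invariant factors (x - 3)^2. Hence A and B are similar.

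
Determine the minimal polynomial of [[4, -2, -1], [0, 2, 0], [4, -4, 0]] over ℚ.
The characteristic polynomial factors as (x - 2)^3. The minimal polynomial is ∏(x - λ)^{k_λ} where k_λ is the size of the largest Jordan block at λ.

For λ = 2: rank(A - 2I) = 1, and the largest Jordan block has size 2 (the smallest k with rank((A - 2I)^k) = rank((A - 2I)^(k+1))).

So m_A(x) = (x - 2)^2.

m_A(x) = (x - 2)^2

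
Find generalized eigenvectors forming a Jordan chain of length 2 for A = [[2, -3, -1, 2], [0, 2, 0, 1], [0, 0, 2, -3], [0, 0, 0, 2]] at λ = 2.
v_1 = [[4, 1, -4, 0]]^T, v_2 = [[1, 0, 0, 0]]^T

We seek v_1 ∈ ker((A - 2I)^2) \ ker(A - 2I), then set v_{i+1} = (A - 2I) v_i.

One such chain is v_1 = [[4, 1, -4, 0]]^T, v_2 = [[1, 0, 0, 0]]^T. Check: (A - 2I) v_2 = [[0, 0, 0, 0]]^T = 0.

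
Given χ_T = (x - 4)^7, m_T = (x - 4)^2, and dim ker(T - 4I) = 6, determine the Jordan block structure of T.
λ = 4: algebraic multiplicity 7 (exponent in χ_T), largest block size 2 (exponent in m_T), 6 blocks (geometric multiplicity). These force block sizes [2, 1, 1, 1, 1, 1].

Jordan blocks: (4, 2), (4, 1), (4, 1), (4, 1), (4, 1), (4, 1)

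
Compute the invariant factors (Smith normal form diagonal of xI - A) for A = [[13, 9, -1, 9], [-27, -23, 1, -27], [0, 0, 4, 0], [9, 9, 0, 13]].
x - 4, (x - 4)^2(x + 5)

The Jordan structure of A has elementary divisors (x + 5), (x - 4)^2, (x - 4). Arranging the block sizes at each eigenvalue in decreasing order and taking row products gives the invariant factors.

Invariant factors (smallest first, each dividing the next): x - 4, (x - 4)^2(x + 5).

Check: the last factor (x - 4)^2(x + 5) is the minimal polynomial, and the product (x - 4)^3(x + 5) is the characteristic polynomial.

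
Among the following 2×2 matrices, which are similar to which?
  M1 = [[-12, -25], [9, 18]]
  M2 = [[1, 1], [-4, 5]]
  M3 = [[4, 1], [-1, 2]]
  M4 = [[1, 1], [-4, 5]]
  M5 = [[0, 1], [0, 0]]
Characteristic polynomials: χ_{M1} = (x - 3)^2, χ_{M2} = (x - 3)^2, χ_{M3} = (x - 3)^2, χ_{M4} = (x - 3)^2, χ_{M5} = x^2.

{M1, M2, M3, M4}: invariant factors (x - 3)^2.

{M5}: invariant factors x^2.

Matrices are similar if and only if their invariant-factor lists agree; the partition into similarity classes is {M1, M2, M3, M4}, {M5}.

2 classes: {M1, M2, M3, M4}, {M5}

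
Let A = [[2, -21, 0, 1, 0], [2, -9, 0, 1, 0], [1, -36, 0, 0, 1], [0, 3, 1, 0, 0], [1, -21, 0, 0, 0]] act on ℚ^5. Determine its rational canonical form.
R = [[0, 0, 0, 0, -12], [1, 0, 0, 0, -32], [0, 1, 0, 0, -35], [0, 0, 1, 0, -21], [0, 0, 0, 1, -7]]

The invariant factors of A (the non-unit diagonal entries of the Smith normal form of xI - A over ℚ[x]) are (x + 1)(x + 2)^2(x^2 + 2x + 3), each dividing the next. The characteristic polynomial is their product, (x + 1)(x + 2)^2(x^2 + 2x + 3).

The rational canonical form is the block-diagonal matrix of companion matrices C(f_i):
R = [[0, 0, 0, 0, -12], [1, 0, 0, 0, -32], [0, 1, 0, 0, -35], [0, 0, 1, 0, -21], [0, 0, 0, 1, -7]].

Note the characteristic polynomial does not split into linear factors over ℚ, so A has no Jordan form over ℚ; the rational canonical form exists over any field.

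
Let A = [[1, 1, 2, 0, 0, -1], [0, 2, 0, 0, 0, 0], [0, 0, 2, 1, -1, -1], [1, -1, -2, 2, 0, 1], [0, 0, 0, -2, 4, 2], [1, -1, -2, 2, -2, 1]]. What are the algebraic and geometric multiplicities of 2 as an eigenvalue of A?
The characteristic polynomial is (x - 2)^6, so the factor x - 2 appears with exponent 6: the algebraic multiplicity is 6.

rank(A - 2I) = 2, so the eigenspace has dimension 6 - 2 = 4: the geometric multiplicity is 4.

Since 4 < 6, A is not diagonalizable.

algebraic multiplicity 6, geometric multiplicity 4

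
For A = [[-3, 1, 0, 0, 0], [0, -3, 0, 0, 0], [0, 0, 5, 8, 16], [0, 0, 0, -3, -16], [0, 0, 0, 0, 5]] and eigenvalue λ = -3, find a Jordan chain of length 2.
We seek v_1 ∈ ker((A + 3I)^2) \ ker(A + 3I), then set v_{i+1} = (A + 3I) v_i.

One such chain is v_1 = [[0, 1, 0, 0, 0]]^T, v_2 = [[1, 0, 0, 0, 0]]^T. Check: (A + 3I) v_2 = [[0, 0, 0, 0, 0]]^T = 0.

v_1 = [[0, 1, 0, 0, 0]]^T, v_2 = [[1, 0, 0, 0, 0]]^T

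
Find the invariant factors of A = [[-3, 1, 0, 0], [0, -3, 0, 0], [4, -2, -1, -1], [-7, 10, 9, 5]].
The Jordan structure of A has elementary divisors (x + 3)^2, (x - 2)^2. Arranging the block sizes at each eigenvalue in decreasing order and taking row products gives the invariant factors.

Invariant factors (smallest first, each dividing the next): (x - 2)^2(x + 3)^2.

Check: the last factor (x - 2)^2(x + 3)^2 is the minimal polynomial, and the product (x - 2)^2(x + 3)^2 is the characteristic polynomial.

(x - 2)^2(x + 3)^2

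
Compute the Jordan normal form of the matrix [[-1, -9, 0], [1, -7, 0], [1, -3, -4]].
The characteristic polynomial is det(xI - A) = (x + 4)^3, so the eigenvalues are -4 (algebraic multiplicity 3).

For λ = -4: rank(A + 4I) = 1, rank((A + 4I)^2) = 0. The eigenspace has dimension 3 - 1 = 2, so there are 2 Jordan blocks; the rank sequence gives block sizes [2, 1].

Assembling the blocks gives the Jordan form J above.

J = [[-4, 1, 0], [0, -4, 0], [0, 0, -4]]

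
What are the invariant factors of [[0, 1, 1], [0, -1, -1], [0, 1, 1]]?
x, x^2

The Jordan structure of A has elementary divisors x^2, x. Arranging the block sizes at each eigenvalue in decreasing order and taking row products gives the invariant factors.

Invariant factors (smallest first, each dividing the next): x, x^2.

Check: the last factor x^2 is the minimal polynomial, and the product x^3 is the characteristic polynomial.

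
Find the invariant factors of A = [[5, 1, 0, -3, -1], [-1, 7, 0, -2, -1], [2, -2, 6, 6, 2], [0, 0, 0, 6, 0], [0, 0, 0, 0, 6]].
The Jordan structure of A has elementary divisors (x - 6)^3, (x - 6), (x - 6). Arranging the block sizes at each eigenvalue in decreasing order and taking row products gives the invariant factors.

Invariant factors (smallest first, each dividing the next): x - 6, x - 6, (x - 6)^3.

Check: the last factor (x - 6)^3 is the minimal polynomial, and the product (x - 6)^5 is the characteristic polynomial.

x - 6, x - 6, (x - 6)^3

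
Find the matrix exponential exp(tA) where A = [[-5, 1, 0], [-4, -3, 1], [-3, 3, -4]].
A has Jordan form J = [[-4, 1, 0], [0, -4, 1], [0, 0, -4]] with A = PJP^{-1}, so e^{tA} = P e^{tJ} P^{-1}.

For a Jordan block J_k(λ), e^{tJ_k(λ)} = e^{λt} · (I + tN + t^2 N^2/2! + ... + t^{k-1} N^{k-1}/(k-1)!) where N is the nilpotent superdiagonal part.

Assembling the blocks and conjugating back gives the entries of e^{tA} as shown above.

e^{tA} = [[(-3*t^2/2 - t + 1)*e^{-4*t}, t*e^{-4*t}, t^2*e^{-4*t}/2], [t*(-3*t - 8)*e^{-4*t}/2, (t + 1)*e^{-4*t}, t*(t + 2)*e^{-4*t}/2], [3*t*(-3*t - 2)*e^{-4*t}/2, 3*t*e^{-4*t}, (3*t^2 + 2)*e^{-4*t}/2]]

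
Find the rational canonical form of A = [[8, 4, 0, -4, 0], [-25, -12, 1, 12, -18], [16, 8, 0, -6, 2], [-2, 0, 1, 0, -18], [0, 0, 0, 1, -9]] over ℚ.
R = [[0, 4, 0, 0, 0], [1, -4, 0, 0, 0], [0, 0, 0, 0, 20], [0, 0, 1, 0, -16], [0, 0, 0, 1, -9]]

The invariant factors of A (the non-unit diagonal entries of the Smith normal form of xI - A over ℚ[x]) are x^2 + 4x - 4, (x + 5)(x^2 + 4x - 4), each dividing the next. The characteristic polynomial is their product, (x + 5)(x^2 + 4x - 4)^2.

The rational canonical form is the block-diagonal matrix of companion matrices C(f_i):
R = [[0, 4, 0, 0, 0], [1, -4, 0, 0, 0], [0, 0, 0, 0, 20], [0, 0, 1, 0, -16], [0, 0, 0, 1, -9]].

Note the characteristic polynomial does not split into linear factors over ℚ, so A has no Jordan form over ℚ; the rational canonical form exists over any field.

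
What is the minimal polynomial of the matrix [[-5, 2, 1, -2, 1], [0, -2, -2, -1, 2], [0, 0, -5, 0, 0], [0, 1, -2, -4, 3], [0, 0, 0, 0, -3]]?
The characteristic polynomial factors as (x + 3)^3(x + 5)^2. The minimal polynomial is ∏(x - λ)^{k_λ} where k_λ is the size of the largest Jordan block at λ.

For λ = -5: rank(A + 5I) = 4, and the largest Jordan block has size 2 (the smallest k with rank((A + 5I)^k) = rank((A + 5I)^(k+1))).
For λ = -3: rank(A + 3I) = 4, and the largest Jordan block has size 3 (the smallest k with rank((A + 3I)^k) = rank((A + 3I)^(k+1))).

So m_A(x) = (x + 3)^3(x + 5)^2.

m_A(x) = (x + 3)^3(x + 5)^2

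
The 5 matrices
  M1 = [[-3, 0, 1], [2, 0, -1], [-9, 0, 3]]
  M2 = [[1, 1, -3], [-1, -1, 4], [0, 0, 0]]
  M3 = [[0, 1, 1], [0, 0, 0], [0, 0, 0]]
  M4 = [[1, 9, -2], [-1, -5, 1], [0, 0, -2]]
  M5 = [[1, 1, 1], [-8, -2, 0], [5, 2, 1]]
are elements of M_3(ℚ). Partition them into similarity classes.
3 classes: {M1, M2, M5}, {M3}, {M4}

Characteristic polynomials: χ_{M1} = x^3, χ_{M2} = x^3, χ_{M3} = x^3, χ_{M4} = (x + 2)^3, χ_{M5} = x^3.

{M1, M2, M5}: invariant factors x^3.

{M3}: invariant factors x, x^2.

{M4}: invariant factors (x + 2)^3.

Matrices are similar if and only if their invariant-factor lists agree; the partition into similarity classes is {M1, M2, M5}, {M3}, {M4}.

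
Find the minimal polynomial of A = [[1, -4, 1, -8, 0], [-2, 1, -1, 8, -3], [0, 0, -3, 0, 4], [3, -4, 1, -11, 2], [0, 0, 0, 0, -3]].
The characteristic polynomial factors as (x + 3)^5. The minimal polynomial is ∏(x - λ)^{k_λ} where k_λ is the size of the largest Jordan block at λ.

For λ = -3: rank(A + 3I) = 3, and the largest Jordan block has size 3 (the smallest k with rank((A + 3I)^k) = rank((A + 3I)^(k+1))).

So m_A(x) = (x + 3)^3.

m_A(x) = (x + 3)^3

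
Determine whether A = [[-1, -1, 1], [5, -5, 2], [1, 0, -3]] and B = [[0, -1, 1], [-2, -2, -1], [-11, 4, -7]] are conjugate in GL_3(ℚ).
Yes.

Two matrices over a field are similar if and only if they have the same invariant factors.

Both A and B have characteristic polynomial (x + 3)^3 and minimal polynomial (x + 3)^3. Computing further, both have invariant factors (x + 3)^3. Hence A and B are similar.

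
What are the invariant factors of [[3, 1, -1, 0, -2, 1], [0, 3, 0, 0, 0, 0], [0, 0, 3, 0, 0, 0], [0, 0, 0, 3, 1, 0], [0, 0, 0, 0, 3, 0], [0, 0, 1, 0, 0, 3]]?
The Jordan structure of A has elementary divisors (x - 3)^3, (x - 3)^2, (x - 3). Arranging the block sizes at each eigenvalue in decreasing order and taking row products gives the invariant factors.

Invariant factors (smallest first, each dividing the next): x - 3, (x - 3)^2, (x - 3)^3.

Check: the last factor (x - 3)^3 is the minimal polynomial, and the product (x - 3)^6 is the characteristic polynomial.

x - 3, (x - 3)^2, (x - 3)^3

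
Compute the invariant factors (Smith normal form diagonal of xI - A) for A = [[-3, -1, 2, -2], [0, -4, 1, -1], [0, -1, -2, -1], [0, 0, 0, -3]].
The Jordan structure of A has elementary divisors (x + 3)^3, (x + 3). Arranging the block sizes at each eigenvalue in decreasing order and taking row products gives the invariant factors.

Invariant factors (smallest first, each dividing the next): x + 3, (x + 3)^3.

Check: the last factor (x + 3)^3 is the minimal polynomial, and the product (x + 3)^4 is the characteristic polynomial.

x + 3, (x + 3)^3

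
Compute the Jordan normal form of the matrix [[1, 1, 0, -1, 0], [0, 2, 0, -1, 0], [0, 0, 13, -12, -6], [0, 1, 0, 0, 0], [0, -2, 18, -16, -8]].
J = [[1, 1, 0, 0, 0], [0, 1, 0, 0, 0], [0, 0, 1, 0, 0], [0, 0, 0, 1, 0], [0, 0, 0, 0, 4]]

The characteristic polynomial is det(xI - A) = (x - 4)(x - 1)^4, so the eigenvalues are 1 (algebraic multiplicity 4), 4 (algebraic multiplicity 1).

For λ = 1: rank(A - I) = 2, rank((A - I)^2) = 1. The eigenspace has dimension 5 - 2 = 3, so there are 3 Jordan blocks; the rank sequence gives block sizes [2, 1, 1].

For λ = 4: algebraic multiplicity 1 gives one 1×1 block.

Assembling the blocks gives the Jordan form J above.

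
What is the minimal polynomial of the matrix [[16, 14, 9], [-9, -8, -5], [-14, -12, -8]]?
m_A(x) = x^3

The characteristic polynomial factors as x^3. The minimal polynomial is ∏(x - λ)^{k_λ} where k_λ is the size of the largest Jordan block at λ.

For λ = 0: rank(A) = 2, and the largest Jordan block has size 3 (the smallest k with rank(A^k) = rank(A^(k+1))).

So m_A(x) = x^3.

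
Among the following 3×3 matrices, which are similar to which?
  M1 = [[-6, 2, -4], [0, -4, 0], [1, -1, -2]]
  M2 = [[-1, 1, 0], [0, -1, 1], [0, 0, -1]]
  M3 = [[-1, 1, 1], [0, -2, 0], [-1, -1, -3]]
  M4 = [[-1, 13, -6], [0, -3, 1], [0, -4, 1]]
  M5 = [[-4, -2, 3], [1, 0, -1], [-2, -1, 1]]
3 classes: {M1}, {M2, M4, M5}, {M3}

Characteristic polynomials: χ_{M1} = (x + 4)^3, χ_{M2} = (x + 1)^3, χ_{M3} = (x + 2)^3, χ_{M4} = (x + 1)^3, χ_{M5} = (x + 1)^3.

{M1}: invariant factors x + 4, (x + 4)^2.

{M2, M4, M5}: invariant factors (x + 1)^3.

{M3}: invariant factors x + 2, (x + 2)^2.

Matrices are similar if and only if their invariant-factor lists agree; the partition into similarity classes is {M1}, {M2, M4, M5}, {M3}.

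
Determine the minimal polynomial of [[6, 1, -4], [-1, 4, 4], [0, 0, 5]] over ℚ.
m_A(x) = (x - 5)^2

The characteristic polynomial factors as (x - 5)^3. The minimal polynomial is ∏(x - λ)^{k_λ} where k_λ is the size of the largest Jordan block at λ.

For λ = 5: rank(A - 5I) = 1, and the largest Jordan block has size 2 (the smallest k with rank((A - 5I)^k) = rank((A - 5I)^(k+1))).

So m_A(x) = (x - 5)^2.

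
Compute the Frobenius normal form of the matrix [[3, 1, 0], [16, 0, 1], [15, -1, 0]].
R = [[0, 0, 18], [1, 0, 15], [0, 1, 3]]

The invariant factors of A (the non-unit diagonal entries of the Smith normal form of xI - A over ℚ[x]) are (x - 6)(x^2 + 3x + 3), each dividing the next. The characteristic polynomial is their product, (x - 6)(x^2 + 3x + 3).

The rational canonical form is the block-diagonal matrix of companion matrices C(f_i):
R = [[0, 0, 18], [1, 0, 15], [0, 1, 3]].

Note the characteristic polynomial does not split into linear factors over ℚ, so A has no Jordan form over ℚ; the rational canonical form exists over any field.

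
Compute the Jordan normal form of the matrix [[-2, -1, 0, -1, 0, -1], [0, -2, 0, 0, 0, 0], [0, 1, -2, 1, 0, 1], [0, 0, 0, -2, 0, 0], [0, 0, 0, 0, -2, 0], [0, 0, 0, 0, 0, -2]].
The characteristic polynomial is det(xI - A) = (x + 2)^6, so the eigenvalues are -2 (algebraic multiplicity 6).

For λ = -2: rank(A + 2I) = 1, rank((A + 2I)^2) = 0. The eigenspace has dimension 6 - 1 = 5, so there are 5 Jordan blocks; the rank sequence gives block sizes [2, 1, 1, 1, 1].

Assembling the blocks gives the Jordan form J above.

J = [[-2, 1, 0, 0, 0, 0], [0, -2, 0, 0, 0, 0], [0, 0, -2, 0, 0, 0], [0, 0, 0, -2, 0, 0], [0, 0, 0, 0, -2, 0], [0, 0, 0, 0, 0, -2]]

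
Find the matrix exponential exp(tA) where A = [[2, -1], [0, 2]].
e^{tA} = [[e^{2*t}, -t*e^{2*t}], [0, e^{2*t}]]

A has Jordan form J = [[2, 1], [0, 2]] with A = PJP^{-1}, so e^{tA} = P e^{tJ} P^{-1}.

For a Jordan block J_k(λ), e^{tJ_k(λ)} = e^{λt} · (I + tN + t^2 N^2/2! + ... + t^{k-1} N^{k-1}/(k-1)!) where N is the nilpotent superdiagonal part.

Assembling the blocks and conjugating back gives the entries of e^{tA} as shown above.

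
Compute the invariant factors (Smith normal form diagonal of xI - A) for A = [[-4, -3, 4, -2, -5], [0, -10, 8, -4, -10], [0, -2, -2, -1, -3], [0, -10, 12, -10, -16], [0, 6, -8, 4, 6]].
The Jordan structure of A has elementary divisors (x + 4)^2, (x + 4)^2, (x + 4). Arranging the block sizes at each eigenvalue in decreasing order and taking row products gives the invariant factors.

Invariant factors (smallest first, each dividing the next): x + 4, (x + 4)^2, (x + 4)^2.

Check: the last factor (x + 4)^2 is the minimal polynomial, and the product (x + 4)^5 is the characteristic polynomial.

x + 4, (x + 4)^2, (x + 4)^2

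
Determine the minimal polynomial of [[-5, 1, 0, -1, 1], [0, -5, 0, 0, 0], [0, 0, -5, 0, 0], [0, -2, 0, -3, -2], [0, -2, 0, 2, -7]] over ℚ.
m_A(x) = (x + 5)^2

The characteristic polynomial factors as (x + 5)^5. The minimal polynomial is ∏(x - λ)^{k_λ} where k_λ is the size of the largest Jordan block at λ.

For λ = -5: rank(A + 5I) = 1, and the largest Jordan block has size 2 (the smallest k with rank((A + 5I)^k) = rank((A + 5I)^(k+1))).

So m_A(x) = (x + 5)^2.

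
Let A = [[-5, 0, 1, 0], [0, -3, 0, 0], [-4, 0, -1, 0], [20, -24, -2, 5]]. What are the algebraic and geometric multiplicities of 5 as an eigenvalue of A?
algebraic multiplicity 1, geometric multiplicity 1

The characteristic polynomial is (x - 5)(x + 3)^3, so the factor x - 5 appears with exponent 1: the algebraic multiplicity is 1.

rank(A - 5I) = 3, so the eigenspace has dimension 4 - 3 = 1: the geometric multiplicity is 1.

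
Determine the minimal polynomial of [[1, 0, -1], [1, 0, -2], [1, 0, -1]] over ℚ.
The characteristic polynomial factors as x^3. The minimal polynomial is ∏(x - λ)^{k_λ} where k_λ is the size of the largest Jordan block at λ.

For λ = 0: rank(A) = 2, and the largest Jordan block has size 3 (the smallest k with rank(A^k) = rank(A^(k+1))).

So m_A(x) = x^3.

m_A(x) = x^3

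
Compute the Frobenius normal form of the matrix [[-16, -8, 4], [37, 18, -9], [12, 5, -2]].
The invariant factors of A (the non-unit diagonal entries of the Smith normal form of xI - A over ℚ[x]) are x^3 + x - 4, each dividing the next. The characteristic polynomial is their product, x^3 + x - 4.

The rational canonical form is the block-diagonal matrix of companion matrices C(f_i):
R = [[0, 0, 4], [1, 0, -1], [0, 1, 0]].

Note the characteristic polynomial does not split into linear factors over ℚ, so A has no Jordan form over ℚ; the rational canonical form exists over any field.

R = [[0, 0, 4], [1, 0, -1], [0, 1, 0]]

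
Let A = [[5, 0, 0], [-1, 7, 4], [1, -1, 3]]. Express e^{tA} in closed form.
A has Jordan form J = [[5, 1, 0], [0, 5, 1], [0, 0, 5]] with A = PJP^{-1}, so e^{tA} = P e^{tJ} P^{-1}.

For a Jordan block J_k(λ), e^{tJ_k(λ)} = e^{λt} · (I + tN + t^2 N^2/2! + ... + t^{k-1} N^{k-1}/(k-1)!) where N is the nilpotent superdiagonal part.

Assembling the blocks and conjugating back gives the entries of e^{tA} as shown above.

e^{tA} = [[e^{5*t}, 0, 0], [t*(t - 1)*e^{5*t}, (2*t + 1)*e^{5*t}, 4*t*e^{5*t}], [t*(2 - t)*e^{5*t}/2, -t*e^{5*t}, (1 - 2*t)*e^{5*t}]]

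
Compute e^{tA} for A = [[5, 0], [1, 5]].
A has Jordan form J = [[5, 1], [0, 5]] with A = PJP^{-1}, so e^{tA} = P e^{tJ} P^{-1}.

For a Jordan block J_k(λ), e^{tJ_k(λ)} = e^{λt} · (I + tN + t^2 N^2/2! + ... + t^{k-1} N^{k-1}/(k-1)!) where N is the nilpotent superdiagonal part.

Assembling the blocks and conjugating back gives the entries of e^{tA} as shown above.

e^{tA} = [[e^{5*t}, 0], [t*e^{5*t}, e^{5*t}]]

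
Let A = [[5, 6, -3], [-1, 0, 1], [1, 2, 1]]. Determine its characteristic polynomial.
χ_A(x) = (x - 2)^3

xI - A = [[x - 5, -6, 3], [1, x, -1], [-1, -2, x - 1]].

Expanding det(xI - A) along the first row:
det(xI - A) = + (x - 5)·det([[x, -1], [-2, x - 1]]) - (-6)·det([[1, -1], [-1, x - 1]]) + (3)·det([[1, x], [-1, -2]]).

Evaluating gives χ_A(x) = x^3 - 6x^2 + 12x - 8 = (x - 2)^3.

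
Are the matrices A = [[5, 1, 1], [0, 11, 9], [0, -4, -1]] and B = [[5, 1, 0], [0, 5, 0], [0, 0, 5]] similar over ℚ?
Both have characteristic polynomial (x - 5)^3, but the minimal polynomial of A is (x - 5)^3 while the minimal polynomial of B is (x - 5)^2. The minimal polynomial is a similarity invariant, so A and B are not similar.

No.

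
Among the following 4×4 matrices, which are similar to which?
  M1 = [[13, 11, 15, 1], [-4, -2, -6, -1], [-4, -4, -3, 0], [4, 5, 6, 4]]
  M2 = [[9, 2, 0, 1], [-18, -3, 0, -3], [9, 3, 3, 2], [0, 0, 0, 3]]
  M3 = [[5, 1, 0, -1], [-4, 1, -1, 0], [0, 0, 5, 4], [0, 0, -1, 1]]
Characteristic polynomials: χ_{M1} = (x - 3)^4, χ_{M2} = (x - 3)^4, χ_{M3} = (x - 3)^4.

{M1, M2, M3}: invariant factors (x - 3)^2, (x - 3)^2.

Matrices are similar if and only if their invariant-factor lists agree; the partition into similarity classes is {M1, M2, M3}.

1 class: {M1, M2, M3}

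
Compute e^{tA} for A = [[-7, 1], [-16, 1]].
e^{tA} = [[(1 - 4*t)*e^{-3*t}, t*e^{-3*t}], [-16*t*e^{-3*t}, (4*t + 1)*e^{-3*t}]]

A has Jordan form J = [[-3, 1], [0, -3]] with A = PJP^{-1}, so e^{tA} = P e^{tJ} P^{-1}.

For a Jordan block J_k(λ), e^{tJ_k(λ)} = e^{λt} · (I + tN + t^2 N^2/2! + ... + t^{k-1} N^{k-1}/(k-1)!) where N is the nilpotent superdiagonal part.

Assembling the blocks and conjugating back gives the entries of e^{tA} as shown above.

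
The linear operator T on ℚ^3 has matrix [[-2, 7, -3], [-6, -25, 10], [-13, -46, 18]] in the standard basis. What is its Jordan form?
J = [[-3, 1, 0], [0, -3, 1], [0, 0, -3]]

The characteristic polynomial is det(xI - A) = (x + 3)^3, so the eigenvalues are -3 (algebraic multiplicity 3).

For λ = -3: rank(A + 3I) = 2, rank((A + 3I)^2) = 1, rank((A + 3I)^3) = 0. The eigenspace has dimension 3 - 2 = 1, so there is 1 Jordan block; the rank sequence gives block sizes [3].

Assembling the blocks gives the Jordan form J above.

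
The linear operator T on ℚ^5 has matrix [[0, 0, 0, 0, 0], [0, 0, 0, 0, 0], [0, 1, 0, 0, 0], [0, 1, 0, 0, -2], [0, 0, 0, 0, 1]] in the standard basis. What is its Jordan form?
J = [[0, 1, 0, 0, 0], [0, 0, 0, 0, 0], [0, 0, 0, 0, 0], [0, 0, 0, 0, 0], [0, 0, 0, 0, 1]]

The characteristic polynomial is det(xI - A) = x^4(x - 1), so the eigenvalues are 0 (algebraic multiplicity 4), 1 (algebraic multiplicity 1).

For λ = 0: rank(A) = 2, rank(A^2) = 1. The eigenspace has dimension 5 - 2 = 3, so there are 3 Jordan blocks; the rank sequence gives block sizes [2, 1, 1].

For λ = 1: algebraic multiplicity 1 gives one 1×1 block.

Assembling the blocks gives the Jordan form J above.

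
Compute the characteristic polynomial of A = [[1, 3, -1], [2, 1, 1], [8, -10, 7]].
χ_A(x) = (x - 3)^3

xI - A = [[x - 1, -3, 1], [-2, x - 1, -1], [-8, 10, x - 7]].

Expanding det(xI - A) along the first row:
det(xI - A) = + (x - 1)·det([[x - 1, -1], [10, x - 7]]) - (-3)·det([[-2, -1], [-8, x - 7]]) + (1)·det([[-2, x - 1], [-8, 10]]).

Evaluating gives χ_A(x) = x^3 - 9x^2 + 27x - 27 = (x - 3)^3.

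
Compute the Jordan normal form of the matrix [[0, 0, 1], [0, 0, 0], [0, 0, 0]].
J = [[0, 1, 0], [0, 0, 0], [0, 0, 0]]

The characteristic polynomial is det(xI - A) = x^3, so the eigenvalues are 0 (algebraic multiplicity 3).

For λ = 0: rank(A) = 1, rank(A^2) = 0. The eigenspace has dimension 3 - 1 = 2, so there are 2 Jordan blocks; the rank sequence gives block sizes [2, 1].

Assembling the blocks gives the Jordan form J above.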